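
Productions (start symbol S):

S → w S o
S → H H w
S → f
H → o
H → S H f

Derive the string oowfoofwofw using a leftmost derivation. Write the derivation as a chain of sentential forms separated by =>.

S=>HHw=>oHw=>oSHfw=>oHHwHfw=>ooHwHfw=>ooSHfwHfw=>oowSoHfwHfw=>oowfoHfwHfw=>oowfoofwHfw=>oowfoofwofw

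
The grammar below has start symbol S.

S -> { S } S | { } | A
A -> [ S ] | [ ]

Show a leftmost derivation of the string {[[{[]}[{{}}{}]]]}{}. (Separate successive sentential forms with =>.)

S=>{S}S=>{A}S=>{[S]}S=>{[A]}S=>{[[S]]}S=>{[[{S}S]]}S=>{[[{A}S]]}S=>{[[{[]}S]]}S=>{[[{[]}A]]}S=>{[[{[]}[S]]]}S=>{[[{[]}[{S}S]]]}S=>{[[{[]}[{{}}S]]]}S=>{[[{[]}[{{}}{}]]]}S=>{[[{[]}[{{}}{}]]]}{}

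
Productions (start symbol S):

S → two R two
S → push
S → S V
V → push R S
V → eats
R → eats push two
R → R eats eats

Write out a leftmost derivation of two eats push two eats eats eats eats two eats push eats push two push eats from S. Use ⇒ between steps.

S ⇒ S V   [S → S V]
S V ⇒ S V V   [S → S V]
S V V ⇒ S V V V   [S → S V]
S V V V ⇒ two R two V V V   [S → two R two]
two R two V V V ⇒ two R eats eats two V V V   [R → R eats eats]
two R eats eats two V V V ⇒ two R eats eats eats eats two V V V   [R → R eats eats]
two R eats eats eats eats two V V V ⇒ two eats push two eats eats eats eats two V V V   [R → eats push two]
two eats push two eats eats eats eats two V V V ⇒ two eats push two eats eats eats eats two eats V V   [V → eats]
two eats push two eats eats eats eats two eats V V ⇒ two eats push two eats eats eats eats two eats push R S V   [V → push R S]
two eats push two eats eats eats eats two eats push R S V ⇒ two eats push two eats eats eats eats two eats push eats push two S V   [R → eats push two]
two eats push two eats eats eats eats two eats push eats push two S V ⇒ two eats push two eats eats eats eats two eats push eats push two push V   [S → push]
two eats push two eats eats eats eats two eats push eats push two push V ⇒ two eats push two eats eats eats eats two eats push eats push two push eats   [V → eats]

S ⇒ S V ⇒ S V V ⇒ S V V V ⇒ two R two V V V ⇒ two R eats eats two V V V ⇒ two R eats eats eats eats two V V V ⇒ two eats push two eats eats eats eats two V V V ⇒ two eats push two eats eats eats eats two eats V V ⇒ two eats push two eats eats eats eats two eats push R S V ⇒ two eats push two eats eats eats eats two eats push eats push two S V ⇒ two eats push two eats eats eats eats two eats push eats push two push V ⇒ two eats push two eats eats eats eats two eats push eats push two push eats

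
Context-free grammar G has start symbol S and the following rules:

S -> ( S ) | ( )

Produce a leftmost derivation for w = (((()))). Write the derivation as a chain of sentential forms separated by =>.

S=>(S)=>((S))=>(((S)))=>(((())))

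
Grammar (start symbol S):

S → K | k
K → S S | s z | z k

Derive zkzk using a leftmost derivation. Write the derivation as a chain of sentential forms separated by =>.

S => K   [S → K]
K => SS   [K → S S]
SS => KS   [S → K]
KS => zkS   [K → z k]
zkS => zkK   [S → K]
zkK => zkzk   [K → z k]

S => K => SS => KS => zkS => zkK => zkzk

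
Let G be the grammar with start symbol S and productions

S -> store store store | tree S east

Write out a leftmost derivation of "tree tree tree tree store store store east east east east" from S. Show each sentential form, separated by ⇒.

S ⇒ tree S east   [S -> tree S east]
tree S east ⇒ tree tree S east east   [S -> tree S east]
tree tree S east east ⇒ tree tree tree S east east east   [S -> tree S east]
tree tree tree S east east east ⇒ tree tree tree tree S east east east east   [S -> tree S east]
tree tree tree tree S east east east east ⇒ tree tree tree tree store store store east east east east   [S -> store store store]

S ⇒ tree S east ⇒ tree tree S east east ⇒ tree tree tree S east east east ⇒ tree tree tree tree S east east east east ⇒ tree tree tree tree store store store east east east east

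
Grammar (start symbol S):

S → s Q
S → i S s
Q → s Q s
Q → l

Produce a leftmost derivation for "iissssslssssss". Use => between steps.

S => iSs => iiSss => iisQss => iissQsss => iisssQssss => iissssQsssss => iisssssQssssss => iissssslssssss

S => iSs   [S → i S s]
iSs => iiSss   [S → i S s]
iiSss => iisQss   [S → s Q]
iisQss => iissQsss   [Q → s Q s]
iissQsss => iisssQssss   [Q → s Q s]
iisssQssss => iissssQsssss   [Q → s Q s]
iissssQsssss => iisssssQssssss   [Q → s Q s]
iisssssQssssss => iissssslssssss   [Q → l]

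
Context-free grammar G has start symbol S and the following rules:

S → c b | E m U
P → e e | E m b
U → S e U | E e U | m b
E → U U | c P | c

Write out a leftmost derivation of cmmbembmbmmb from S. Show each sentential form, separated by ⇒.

S ⇒ EmU   [S → E m U]
EmU ⇒ UUmU   [E → U U]
UUmU ⇒ SeUUmU   [U → S e U]
SeUUmU ⇒ EmUeUUmU   [S → E m U]
EmUeUUmU ⇒ cmUeUUmU   [E → c]
cmUeUUmU ⇒ cmmbeUUmU   [U → m b]
cmmbeUUmU ⇒ cmmbembUmU   [U → m b]
cmmbembUmU ⇒ cmmbembmbmU   [U → m b]
cmmbembmbmU ⇒ cmmbembmbmmb   [U → m b]

S⇒EmU⇒UUmU⇒SeUUmU⇒EmUeUUmU⇒cmUeUUmU⇒cmmbeUUmU⇒cmmbembUmU⇒cmmbembmbmU⇒cmmbembmbmmb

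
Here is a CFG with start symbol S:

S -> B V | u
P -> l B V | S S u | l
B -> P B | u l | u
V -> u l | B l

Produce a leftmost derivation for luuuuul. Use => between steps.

S=>BV=>PBV=>lBV=>lPBV=>lSSuBV=>luSuBV=>luuuBV=>luuuuV=>luuuuul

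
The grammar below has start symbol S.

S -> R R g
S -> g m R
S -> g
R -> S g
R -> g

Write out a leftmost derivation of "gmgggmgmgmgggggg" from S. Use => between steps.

S => gmR => gmSg => gmRRgg => gmSgRgg => gmggRgg => gmggSggg => gmgggmRggg => gmgggmSgggg => gmgggmgmRgggg => gmgggmgmSggggg => gmgggmgmgmRggggg => gmgggmgmgmgggggg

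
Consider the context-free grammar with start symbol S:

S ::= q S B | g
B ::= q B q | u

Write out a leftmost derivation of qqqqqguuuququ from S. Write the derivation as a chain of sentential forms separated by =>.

S => qSB   [S ::= q S B]
qSB => qqSBB   [S ::= q S B]
qqSBB => qqqSBBB   [S ::= q S B]
qqqSBBB => qqqqSBBBB   [S ::= q S B]
qqqqSBBBB => qqqqqSBBBBB   [S ::= q S B]
qqqqqSBBBBB => qqqqqgBBBBB   [S ::= g]
qqqqqgBBBBB => qqqqqguBBBB   [B ::= u]
qqqqqguBBBB => qqqqqguuBBB   [B ::= u]
qqqqqguuBBB => qqqqqguuuBB   [B ::= u]
qqqqqguuuBB => qqqqqguuuqBqB   [B ::= q B q]
qqqqqguuuqBqB => qqqqqguuuquqB   [B ::= u]
qqqqqguuuquqB => qqqqqguuuququ   [B ::= u]

S => qSB => qqSBB => qqqSBBB => qqqqSBBBB => qqqqqSBBBBB => qqqqqgBBBBB => qqqqqguBBBB => qqqqqguuBBB => qqqqqguuuBB => qqqqqguuuqBqB => qqqqqguuuquqB => qqqqqguuuququ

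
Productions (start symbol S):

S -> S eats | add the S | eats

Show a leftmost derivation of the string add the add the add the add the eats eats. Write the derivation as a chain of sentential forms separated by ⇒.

S ⇒ add the S   [S -> add the S]
add the S ⇒ add the S eats   [S -> S eats]
add the S eats ⇒ add the add the S eats   [S -> add the S]
add the add the S eats ⇒ add the add the add the S eats   [S -> add the S]
add the add the add the S eats ⇒ add the add the add the add the S eats   [S -> add the S]
add the add the add the add the S eats ⇒ add the add the add the add the eats eats   [S -> eats]

S ⇒ add the S ⇒ add the S eats ⇒ add the add the S eats ⇒ add the add the add the S eats ⇒ add the add the add the add the S eats ⇒ add the add the add the add the eats eats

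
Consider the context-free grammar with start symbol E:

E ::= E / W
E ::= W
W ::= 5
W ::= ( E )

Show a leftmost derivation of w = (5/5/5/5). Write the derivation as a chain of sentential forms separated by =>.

E => W => (E) => (E/W) => (E/W/W) => (E/W/W/W) => (W/W/W/W) => (5/W/W/W) => (5/5/W/W) => (5/5/5/W) => (5/5/5/5)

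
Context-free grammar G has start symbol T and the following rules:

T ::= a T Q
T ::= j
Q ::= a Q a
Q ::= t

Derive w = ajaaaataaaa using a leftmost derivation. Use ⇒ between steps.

T ⇒ aTQ ⇒ ajQ ⇒ ajaQa ⇒ ajaaQaa ⇒ ajaaaQaaa ⇒ ajaaaaQaaaa ⇒ ajaaaataaaa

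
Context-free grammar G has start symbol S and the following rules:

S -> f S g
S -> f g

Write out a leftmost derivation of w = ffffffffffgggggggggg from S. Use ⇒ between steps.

S⇒fSg⇒ffSgg⇒fffSggg⇒ffffSgggg⇒fffffSggggg⇒ffffffSgggggg⇒fffffffSggggggg⇒ffffffffSgggggggg⇒fffffffffSggggggggg⇒ffffffffffgggggggggg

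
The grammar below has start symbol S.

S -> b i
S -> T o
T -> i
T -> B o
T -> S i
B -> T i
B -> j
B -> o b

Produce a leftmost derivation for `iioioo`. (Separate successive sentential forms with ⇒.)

S ⇒ To   [S -> T o]
To ⇒ Boo   [T -> B o]
Boo ⇒ Tioo   [B -> T i]
Tioo ⇒ Boioo   [T -> B o]
Boioo ⇒ Tioioo   [B -> T i]
Tioioo ⇒ iioioo   [T -> i]

S⇒To⇒Boo⇒Tioo⇒Boioo⇒Tioioo⇒iioioo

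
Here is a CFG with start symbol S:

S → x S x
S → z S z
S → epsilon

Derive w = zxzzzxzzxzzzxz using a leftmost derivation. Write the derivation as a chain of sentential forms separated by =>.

S=>zSz=>zxSxz=>zxzSzxz=>zxzzSzzxz=>zxzzzSzzzxz=>zxzzzxSxzzzxz=>zxzzzxzSzxzzzxz=>zxzzzxzzxzzzxz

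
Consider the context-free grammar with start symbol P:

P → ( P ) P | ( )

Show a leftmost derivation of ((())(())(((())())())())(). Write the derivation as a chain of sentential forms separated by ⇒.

P ⇒ (P)P   [P → ( P ) P]
(P)P ⇒ ((P)P)P   [P → ( P ) P]
((P)P)P ⇒ ((())P)P   [P → ( )]
((())P)P ⇒ ((())(P)P)P   [P → ( P ) P]
((())(P)P)P ⇒ ((())(())P)P   [P → ( )]
((())(())P)P ⇒ ((())(())(P)P)P   [P → ( P ) P]
((())(())(P)P)P ⇒ ((())(())((P)P)P)P   [P → ( P ) P]
((())(())((P)P)P)P ⇒ ((())(())(((P)P)P)P)P   [P → ( P ) P]
((())(())(((P)P)P)P)P ⇒ ((())(())(((())P)P)P)P   [P → ( )]
((())(())(((())P)P)P)P ⇒ ((())(())(((())())P)P)P   [P → ( )]
((())(())(((())())P)P)P ⇒ ((())(())(((())())())P)P   [P → ( )]
((())(())(((())())())P)P ⇒ ((())(())(((())())())())P   [P → ( )]
((())(())(((())())())())P ⇒ ((())(())(((())())())())()   [P → ( )]

P ⇒ (P)P ⇒ ((P)P)P ⇒ ((())P)P ⇒ ((())(P)P)P ⇒ ((())(())P)P ⇒ ((())(())(P)P)P ⇒ ((())(())((P)P)P)P ⇒ ((())(())(((P)P)P)P)P ⇒ ((())(())(((())P)P)P)P ⇒ ((())(())(((())())P)P)P ⇒ ((())(())(((())())())P)P ⇒ ((())(())(((())())())())P ⇒ ((())(())(((())())())())()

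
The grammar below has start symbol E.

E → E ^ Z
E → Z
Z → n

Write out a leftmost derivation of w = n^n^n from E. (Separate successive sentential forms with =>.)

E => E^Z => E^Z^Z => Z^Z^Z => n^Z^Z => n^n^Z => n^n^n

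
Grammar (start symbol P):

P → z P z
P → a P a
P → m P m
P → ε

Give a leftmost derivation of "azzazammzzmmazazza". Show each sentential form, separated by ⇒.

P ⇒ aPa   [P → a P a]
aPa ⇒ azPza   [P → z P z]
azPza ⇒ azzPzza   [P → z P z]
azzPzza ⇒ azzaPazza   [P → a P a]
azzaPazza ⇒ azzazPzazza   [P → z P z]
azzazPzazza ⇒ azzazaPazazza   [P → a P a]
azzazaPazazza ⇒ azzazamPmazazza   [P → m P m]
azzazamPmazazza ⇒ azzazammPmmazazza   [P → m P m]
azzazammPmmazazza ⇒ azzazammzPzmmazazza   [P → z P z]
azzazammzPzmmazazza ⇒ azzazammzzmmazazza   [P → ε]

P⇒aPa⇒azPza⇒azzPzza⇒azzaPazza⇒azzazPzazza⇒azzazaPazazza⇒azzazamPmazazza⇒azzazammPmmazazza⇒azzazammzPzmmazazza⇒azzazammzzmmazazza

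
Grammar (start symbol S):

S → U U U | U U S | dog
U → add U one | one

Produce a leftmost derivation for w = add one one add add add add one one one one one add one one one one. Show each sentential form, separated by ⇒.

S ⇒ U U S   [S → U U S]
U U S ⇒ add U one U S   [U → add U one]
add U one U S ⇒ add one one U S   [U → one]
add one one U S ⇒ add one one add U one S   [U → add U one]
add one one add U one S ⇒ add one one add add U one one S   [U → add U one]
add one one add add U one one S ⇒ add one one add add add U one one one S   [U → add U one]
add one one add add add U one one one S ⇒ add one one add add add add U one one one one S   [U → add U one]
add one one add add add add U one one one one S ⇒ add one one add add add add one one one one one S   [U → one]
add one one add add add add one one one one one S ⇒ add one one add add add add one one one one one U U U   [S → U U U]
add one one add add add add one one one one one U U U ⇒ add one one add add add add one one one one one add U one U U   [U → add U one]
add one one add add add add one one one one one add U one U U ⇒ add one one add add add add one one one one one add one one U U   [U → one]
add one one add add add add one one one one one add one one U U ⇒ add one one add add add add one one one one one add one one one U   [U → one]
add one one add add add add one one one one one add one one one U ⇒ add one one add add add add one one one one one add one one one one   [U → one]

S ⇒ U U S ⇒ add U one U S ⇒ add one one U S ⇒ add one one add U one S ⇒ add one one add add U one one S ⇒ add one one add add add U one one one S ⇒ add one one add add add add U one one one one S ⇒ add one one add add add add one one one one one S ⇒ add one one add add add add one one one one one U U U ⇒ add one one add add add add one one one one one add U one U U ⇒ add one one add add add add one one one one one add one one U U ⇒ add one one add add add add one one one one one add one one one U ⇒ add one one add add add add one one one one one add one one one one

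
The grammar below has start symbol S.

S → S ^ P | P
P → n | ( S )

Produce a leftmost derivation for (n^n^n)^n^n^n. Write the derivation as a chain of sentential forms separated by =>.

S=>S^P=>S^P^P=>S^P^P^P=>P^P^P^P=>(S)^P^P^P=>(S^P)^P^P^P=>(S^P^P)^P^P^P=>(P^P^P)^P^P^P=>(n^P^P)^P^P^P=>(n^n^P)^P^P^P=>(n^n^n)^P^P^P=>(n^n^n)^n^P^P=>(n^n^n)^n^n^P=>(n^n^n)^n^n^n

S => S^P   [S → S ^ P]
S^P => S^P^P   [S → S ^ P]
S^P^P => S^P^P^P   [S → S ^ P]
S^P^P^P => P^P^P^P   [S → P]
P^P^P^P => (S)^P^P^P   [P → ( S )]
(S)^P^P^P => (S^P)^P^P^P   [S → S ^ P]
(S^P)^P^P^P => (S^P^P)^P^P^P   [S → S ^ P]
(S^P^P)^P^P^P => (P^P^P)^P^P^P   [S → P]
(P^P^P)^P^P^P => (n^P^P)^P^P^P   [P → n]
(n^P^P)^P^P^P => (n^n^P)^P^P^P   [P → n]
(n^n^P)^P^P^P => (n^n^n)^P^P^P   [P → n]
(n^n^n)^P^P^P => (n^n^n)^n^P^P   [P → n]
(n^n^n)^n^P^P => (n^n^n)^n^n^P   [P → n]
(n^n^n)^n^n^P => (n^n^n)^n^n^n   [P → n]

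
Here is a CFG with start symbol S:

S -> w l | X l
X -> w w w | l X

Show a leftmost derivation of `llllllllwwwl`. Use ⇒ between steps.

S ⇒ Xl ⇒ lXl ⇒ llXl ⇒ lllXl ⇒ llllXl ⇒ lllllXl ⇒ llllllXl ⇒ lllllllXl ⇒ llllllllXl ⇒ llllllllwwwl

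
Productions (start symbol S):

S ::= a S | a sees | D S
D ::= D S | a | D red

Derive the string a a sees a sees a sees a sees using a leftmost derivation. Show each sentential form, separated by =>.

S => D S   [S ::= D S]
D S => D S S   [D ::= D S]
D S S => D S S S   [D ::= D S]
D S S S => D S S S S   [D ::= D S]
D S S S S => a S S S S   [D ::= a]
a S S S S => a a sees S S S   [S ::= a sees]
a a sees S S S => a a sees a sees S S   [S ::= a sees]
a a sees a sees S S => a a sees a sees a sees S   [S ::= a sees]
a a sees a sees a sees S => a a sees a sees a sees a sees   [S ::= a sees]

S => D S => D S S => D S S S => D S S S S => a S S S S => a a sees S S S => a a sees a sees S S => a a sees a sees a sees S => a a sees a sees a sees a sees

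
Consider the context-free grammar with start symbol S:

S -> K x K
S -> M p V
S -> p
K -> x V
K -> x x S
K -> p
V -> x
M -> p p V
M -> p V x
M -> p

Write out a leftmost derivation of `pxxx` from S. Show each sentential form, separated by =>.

S => KxK   [S -> K x K]
KxK => pxK   [K -> p]
pxK => pxxV   [K -> x V]
pxxV => pxxx   [V -> x]

S => KxK => pxK => pxxV => pxxx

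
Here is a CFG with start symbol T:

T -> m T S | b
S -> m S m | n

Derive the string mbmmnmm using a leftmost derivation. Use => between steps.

T => mTS => mbS => mbmSm => mbmmSmm => mbmmnmm

T => mTS   [T -> m T S]
mTS => mbS   [T -> b]
mbS => mbmSm   [S -> m S m]
mbmSm => mbmmSmm   [S -> m S m]
mbmmSmm => mbmmnmm   [S -> n]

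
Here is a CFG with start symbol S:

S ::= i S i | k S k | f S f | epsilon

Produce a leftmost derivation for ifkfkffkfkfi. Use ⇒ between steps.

S ⇒ iSi   [S ::= i S i]
iSi ⇒ ifSfi   [S ::= f S f]
ifSfi ⇒ ifkSkfi   [S ::= k S k]
ifkSkfi ⇒ ifkfSfkfi   [S ::= f S f]
ifkfSfkfi ⇒ ifkfkSkfkfi   [S ::= k S k]
ifkfkSkfkfi ⇒ ifkfkfSfkfkfi   [S ::= f S f]
ifkfkfSfkfkfi ⇒ ifkfkffkfkfi   [S ::= epsilon]

S ⇒ iSi ⇒ ifSfi ⇒ ifkSkfi ⇒ ifkfSfkfi ⇒ ifkfkSkfkfi ⇒ ifkfkfSfkfkfi ⇒ ifkfkffkfkfi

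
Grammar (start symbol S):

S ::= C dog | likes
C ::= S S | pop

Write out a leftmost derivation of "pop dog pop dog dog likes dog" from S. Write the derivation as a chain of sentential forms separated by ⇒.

S ⇒ C dog   [S ::= C dog]
C dog ⇒ S S dog   [C ::= S S]
S S dog ⇒ C dog S dog   [S ::= C dog]
C dog S dog ⇒ S S dog S dog   [C ::= S S]
S S dog S dog ⇒ C dog S dog S dog   [S ::= C dog]
C dog S dog S dog ⇒ pop dog S dog S dog   [C ::= pop]
pop dog S dog S dog ⇒ pop dog C dog dog S dog   [S ::= C dog]
pop dog C dog dog S dog ⇒ pop dog pop dog dog S dog   [C ::= pop]
pop dog pop dog dog S dog ⇒ pop dog pop dog dog likes dog   [S ::= likes]

S ⇒ C dog ⇒ S S dog ⇒ C dog S dog ⇒ S S dog S dog ⇒ C dog S dog S dog ⇒ pop dog S dog S dog ⇒ pop dog C dog dog S dog ⇒ pop dog pop dog dog S dog ⇒ pop dog pop dog dog likes dog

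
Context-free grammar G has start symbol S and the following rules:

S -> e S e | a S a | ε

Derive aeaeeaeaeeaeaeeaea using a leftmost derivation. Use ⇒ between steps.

S ⇒ aSa   [S -> a S a]
aSa ⇒ aeSea   [S -> e S e]
aeSea ⇒ aeaSaea   [S -> a S a]
aeaSaea ⇒ aeaeSeaea   [S -> e S e]
aeaeSeaea ⇒ aeaeeSeeaea   [S -> e S e]
aeaeeSeeaea ⇒ aeaeeaSaeeaea   [S -> a S a]
aeaeeaSaeeaea ⇒ aeaeeaeSeaeeaea   [S -> e S e]
aeaeeaeSeaeeaea ⇒ aeaeeaeaSaeaeeaea   [S -> a S a]
aeaeeaeaSaeaeeaea ⇒ aeaeeaeaeSeaeaeeaea   [S -> e S e]
aeaeeaeaeSeaeaeeaea ⇒ aeaeeaeaeeaeaeeaea   [S -> ε]

S⇒aSa⇒aeSea⇒aeaSaea⇒aeaeSeaea⇒aeaeeSeeaea⇒aeaeeaSaeeaea⇒aeaeeaeSeaeeaea⇒aeaeeaeaSaeaeeaea⇒aeaeeaeaeSeaeaeeaea⇒aeaeeaeaeeaeaeeaea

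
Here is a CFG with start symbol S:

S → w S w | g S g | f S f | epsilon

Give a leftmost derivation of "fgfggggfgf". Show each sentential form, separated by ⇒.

S ⇒ fSf ⇒ fgSgf ⇒ fgfSfgf ⇒ fgfgSgfgf ⇒ fgfggSggfgf ⇒ fgfggggfgf

S ⇒ fSf   [S → f S f]
fSf ⇒ fgSgf   [S → g S g]
fgSgf ⇒ fgfSfgf   [S → f S f]
fgfSfgf ⇒ fgfgSgfgf   [S → g S g]
fgfgSgfgf ⇒ fgfggSggfgf   [S → g S g]
fgfggSggfgf ⇒ fgfggggfgf   [S → epsilon]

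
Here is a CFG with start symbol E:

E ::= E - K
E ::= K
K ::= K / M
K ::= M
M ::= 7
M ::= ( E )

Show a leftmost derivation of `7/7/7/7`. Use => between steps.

E => K   [E ::= K]
K => K/M   [K ::= K / M]
K/M => K/M/M   [K ::= K / M]
K/M/M => K/M/M/M   [K ::= K / M]
K/M/M/M => M/M/M/M   [K ::= M]
M/M/M/M => 7/M/M/M   [M ::= 7]
7/M/M/M => 7/7/M/M   [M ::= 7]
7/7/M/M => 7/7/7/M   [M ::= 7]
7/7/7/M => 7/7/7/7   [M ::= 7]

E=>K=>K/M=>K/M/M=>K/M/M/M=>M/M/M/M=>7/M/M/M=>7/7/M/M=>7/7/7/M=>7/7/7/7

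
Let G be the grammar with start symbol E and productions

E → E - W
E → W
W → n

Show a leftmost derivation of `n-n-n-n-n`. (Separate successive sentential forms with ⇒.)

E ⇒ E-W ⇒ E-W-W ⇒ E-W-W-W ⇒ E-W-W-W-W ⇒ W-W-W-W-W ⇒ n-W-W-W-W ⇒ n-n-W-W-W ⇒ n-n-n-W-W ⇒ n-n-n-n-W ⇒ n-n-n-n-n

E ⇒ E-W   [E → E - W]
E-W ⇒ E-W-W   [E → E - W]
E-W-W ⇒ E-W-W-W   [E → E - W]
E-W-W-W ⇒ E-W-W-W-W   [E → E - W]
E-W-W-W-W ⇒ W-W-W-W-W   [E → W]
W-W-W-W-W ⇒ n-W-W-W-W   [W → n]
n-W-W-W-W ⇒ n-n-W-W-W   [W → n]
n-n-W-W-W ⇒ n-n-n-W-W   [W → n]
n-n-n-W-W ⇒ n-n-n-n-W   [W → n]
n-n-n-n-W ⇒ n-n-n-n-n   [W → n]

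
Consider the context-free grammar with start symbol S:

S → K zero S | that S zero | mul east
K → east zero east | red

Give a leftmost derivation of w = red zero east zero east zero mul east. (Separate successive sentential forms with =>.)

S => K zero S   [S → K zero S]
K zero S => red zero S   [K → red]
red zero S => red zero K zero S   [S → K zero S]
red zero K zero S => red zero east zero east zero S   [K → east zero east]
red zero east zero east zero S => red zero east zero east zero mul east   [S → mul east]

S => K zero S => red zero S => red zero K zero S => red zero east zero east zero S => red zero east zero east zero mul east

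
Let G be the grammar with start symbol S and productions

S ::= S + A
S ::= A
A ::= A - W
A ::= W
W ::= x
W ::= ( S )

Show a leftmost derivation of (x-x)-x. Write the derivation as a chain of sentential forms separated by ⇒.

S ⇒ A ⇒ A-W ⇒ W-W ⇒ (S)-W ⇒ (A)-W ⇒ (A-W)-W ⇒ (W-W)-W ⇒ (x-W)-W ⇒ (x-x)-W ⇒ (x-x)-x

S ⇒ A   [S ::= A]
A ⇒ A-W   [A ::= A - W]
A-W ⇒ W-W   [A ::= W]
W-W ⇒ (S)-W   [W ::= ( S )]
(S)-W ⇒ (A)-W   [S ::= A]
(A)-W ⇒ (A-W)-W   [A ::= A - W]
(A-W)-W ⇒ (W-W)-W   [A ::= W]
(W-W)-W ⇒ (x-W)-W   [W ::= x]
(x-W)-W ⇒ (x-x)-W   [W ::= x]
(x-x)-W ⇒ (x-x)-x   [W ::= x]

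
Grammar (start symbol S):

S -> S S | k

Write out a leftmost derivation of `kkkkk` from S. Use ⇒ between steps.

S ⇒ SS   [S -> S S]
SS ⇒ SSS   [S -> S S]
SSS ⇒ kSS   [S -> k]
kSS ⇒ kSSS   [S -> S S]
kSSS ⇒ kSSSS   [S -> S S]
kSSSS ⇒ kkSSS   [S -> k]
kkSSS ⇒ kkkSS   [S -> k]
kkkSS ⇒ kkkkS   [S -> k]
kkkkS ⇒ kkkkk   [S -> k]

S⇒SS⇒SSS⇒kSS⇒kSSS⇒kSSSS⇒kkSSS⇒kkkSS⇒kkkkS⇒kkkkk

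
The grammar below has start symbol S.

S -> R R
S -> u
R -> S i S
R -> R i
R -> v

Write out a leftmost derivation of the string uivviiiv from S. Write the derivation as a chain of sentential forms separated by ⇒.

S ⇒ RR ⇒ RiR ⇒ RiiR ⇒ RiiiR ⇒ SiSiiiR ⇒ uiSiiiR ⇒ uiRRiiiR ⇒ uivRiiiR ⇒ uivviiiR ⇒ uivviiiv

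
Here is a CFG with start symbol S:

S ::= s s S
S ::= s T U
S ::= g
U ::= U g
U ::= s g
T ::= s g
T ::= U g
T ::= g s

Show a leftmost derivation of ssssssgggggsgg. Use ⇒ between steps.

S⇒ssS⇒ssssS⇒sssssTU⇒sssssUgU⇒sssssUggU⇒sssssUgggU⇒sssssUggggU⇒ssssssgggggU⇒ssssssgggggUg⇒ssssssgggggsgg

S ⇒ ssS   [S ::= s s S]
ssS ⇒ ssssS   [S ::= s s S]
ssssS ⇒ sssssTU   [S ::= s T U]
sssssTU ⇒ sssssUgU   [T ::= U g]
sssssUgU ⇒ sssssUggU   [U ::= U g]
sssssUggU ⇒ sssssUgggU   [U ::= U g]
sssssUgggU ⇒ sssssUggggU   [U ::= U g]
sssssUggggU ⇒ ssssssgggggU   [U ::= s g]
ssssssgggggU ⇒ ssssssgggggUg   [U ::= U g]
ssssssgggggUg ⇒ ssssssgggggsgg   [U ::= s g]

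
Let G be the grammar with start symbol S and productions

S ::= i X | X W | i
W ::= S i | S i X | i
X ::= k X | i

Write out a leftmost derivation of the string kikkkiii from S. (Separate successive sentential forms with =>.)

S => XW => kXW => kiW => kiSi => kiXWi => kikXWi => kikkXWi => kikkkXWi => kikkkiWi => kikkkiii

S => XW   [S ::= X W]
XW => kXW   [X ::= k X]
kXW => kiW   [X ::= i]
kiW => kiSi   [W ::= S i]
kiSi => kiXWi   [S ::= X W]
kiXWi => kikXWi   [X ::= k X]
kikXWi => kikkXWi   [X ::= k X]
kikkXWi => kikkkXWi   [X ::= k X]
kikkkXWi => kikkkiWi   [X ::= i]
kikkkiWi => kikkkiii   [W ::= i]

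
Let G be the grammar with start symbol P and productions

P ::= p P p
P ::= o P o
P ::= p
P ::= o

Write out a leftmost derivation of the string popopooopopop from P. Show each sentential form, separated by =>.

P => pPp   [P ::= p P p]
pPp => poPop   [P ::= o P o]
poPop => popPpop   [P ::= p P p]
popPpop => popoPopop   [P ::= o P o]
popoPopop => popopPpopop   [P ::= p P p]
popopPpopop => popopoPopopop   [P ::= o P o]
popopoPopopop => popopooopopop   [P ::= o]

P => pPp => poPop => popPpop => popoPopop => popopPpopop => popopoPopopop => popopooopopop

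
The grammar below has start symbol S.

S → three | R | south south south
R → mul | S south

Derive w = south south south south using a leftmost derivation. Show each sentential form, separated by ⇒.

S ⇒ R   [S → R]
R ⇒ S south   [R → S south]
S south ⇒ south south south south   [S → south south south]

S ⇒ R ⇒ S south ⇒ south south south south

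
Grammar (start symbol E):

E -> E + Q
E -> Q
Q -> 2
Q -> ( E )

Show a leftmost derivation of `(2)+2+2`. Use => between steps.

E => E+Q   [E -> E + Q]
E+Q => E+Q+Q   [E -> E + Q]
E+Q+Q => Q+Q+Q   [E -> Q]
Q+Q+Q => (E)+Q+Q   [Q -> ( E )]
(E)+Q+Q => (Q)+Q+Q   [E -> Q]
(Q)+Q+Q => (2)+Q+Q   [Q -> 2]
(2)+Q+Q => (2)+2+Q   [Q -> 2]
(2)+2+Q => (2)+2+2   [Q -> 2]

E => E+Q => E+Q+Q => Q+Q+Q => (E)+Q+Q => (Q)+Q+Q => (2)+Q+Q => (2)+2+Q => (2)+2+2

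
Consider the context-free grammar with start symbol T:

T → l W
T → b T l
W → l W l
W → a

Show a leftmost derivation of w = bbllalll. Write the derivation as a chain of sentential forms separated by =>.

T => bTl   [T → b T l]
bTl => bbTll   [T → b T l]
bbTll => bblWll   [T → l W]
bblWll => bbllWlll   [W → l W l]
bbllWlll => bbllalll   [W → a]

T=>bTl=>bbTll=>bblWll=>bbllWlll=>bbllalll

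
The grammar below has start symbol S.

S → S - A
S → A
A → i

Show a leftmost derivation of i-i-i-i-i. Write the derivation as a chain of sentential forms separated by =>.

S => S-A => S-A-A => S-A-A-A => S-A-A-A-A => A-A-A-A-A => i-A-A-A-A => i-i-A-A-A => i-i-i-A-A => i-i-i-i-A => i-i-i-i-i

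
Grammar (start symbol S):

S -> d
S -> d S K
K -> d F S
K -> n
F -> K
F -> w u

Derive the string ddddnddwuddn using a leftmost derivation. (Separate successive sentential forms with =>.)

S => dSK   [S -> d S K]
dSK => ddSKK   [S -> d S K]
ddSKK => dddSKKK   [S -> d S K]
dddSKKK => ddddKKK   [S -> d]
ddddKKK => ddddnKK   [K -> n]
ddddnKK => ddddndFSK   [K -> d F S]
ddddndFSK => ddddndKSK   [F -> K]
ddddndKSK => ddddnddFSSK   [K -> d F S]
ddddnddFSSK => ddddnddwuSSK   [F -> w u]
ddddnddwuSSK => ddddnddwudSK   [S -> d]
ddddnddwudSK => ddddnddwuddK   [S -> d]
ddddnddwuddK => ddddnddwuddn   [K -> n]

S => dSK => ddSKK => dddSKKK => ddddKKK => ddddnKK => ddddndFSK => ddddndKSK => ddddnddFSSK => ddddnddwuSSK => ddddnddwudSK => ddddnddwuddK => ddddnddwuddn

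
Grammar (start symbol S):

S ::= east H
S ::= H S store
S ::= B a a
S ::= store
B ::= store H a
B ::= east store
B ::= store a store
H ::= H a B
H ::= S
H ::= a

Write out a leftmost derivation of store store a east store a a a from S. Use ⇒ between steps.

S ⇒ B a a ⇒ store H a a a ⇒ store H a B a a a ⇒ store S a B a a a ⇒ store store a B a a a ⇒ store store a east store a a a

S ⇒ B a a   [S ::= B a a]
B a a ⇒ store H a a a   [B ::= store H a]
store H a a a ⇒ store H a B a a a   [H ::= H a B]
store H a B a a a ⇒ store S a B a a a   [H ::= S]
store S a B a a a ⇒ store store a B a a a   [S ::= store]
store store a B a a a ⇒ store store a east store a a a   [B ::= east store]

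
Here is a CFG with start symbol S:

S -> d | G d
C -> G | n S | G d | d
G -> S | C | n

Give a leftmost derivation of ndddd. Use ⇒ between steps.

S ⇒ Gd   [S -> G d]
Gd ⇒ Cd   [G -> C]
Cd ⇒ nSd   [C -> n S]
nSd ⇒ nGdd   [S -> G d]
nGdd ⇒ nSdd   [G -> S]
nSdd ⇒ nGddd   [S -> G d]
nGddd ⇒ nCddd   [G -> C]
nCddd ⇒ ndddd   [C -> d]

S ⇒ Gd ⇒ Cd ⇒ nSd ⇒ nGdd ⇒ nSdd ⇒ nGddd ⇒ nCddd ⇒ ndddd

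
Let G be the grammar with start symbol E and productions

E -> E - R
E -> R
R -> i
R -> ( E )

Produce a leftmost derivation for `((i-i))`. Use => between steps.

E => R => (E) => (R) => ((E)) => ((E-R)) => ((R-R)) => ((i-R)) => ((i-i))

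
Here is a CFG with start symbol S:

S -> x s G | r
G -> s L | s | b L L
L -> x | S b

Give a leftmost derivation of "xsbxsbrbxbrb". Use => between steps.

S=>xsG=>xsbLL=>xsbSbL=>xsbxsGbL=>xsbxsbLLbL=>xsbxsbSbLbL=>xsbxsbrbLbL=>xsbxsbrbxbL=>xsbxsbrbxbSb=>xsbxsbrbxbrb

S => xsG   [S -> x s G]
xsG => xsbLL   [G -> b L L]
xsbLL => xsbSbL   [L -> S b]
xsbSbL => xsbxsGbL   [S -> x s G]
xsbxsGbL => xsbxsbLLbL   [G -> b L L]
xsbxsbLLbL => xsbxsbSbLbL   [L -> S b]
xsbxsbSbLbL => xsbxsbrbLbL   [S -> r]
xsbxsbrbLbL => xsbxsbrbxbL   [L -> x]
xsbxsbrbxbL => xsbxsbrbxbSb   [L -> S b]
xsbxsbrbxbSb => xsbxsbrbxbrb   [S -> r]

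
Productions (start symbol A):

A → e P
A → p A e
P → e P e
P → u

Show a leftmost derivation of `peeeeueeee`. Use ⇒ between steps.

A ⇒ pAe ⇒ pePe ⇒ peePee ⇒ peeePeee ⇒ peeeePeeee ⇒ peeeeueeee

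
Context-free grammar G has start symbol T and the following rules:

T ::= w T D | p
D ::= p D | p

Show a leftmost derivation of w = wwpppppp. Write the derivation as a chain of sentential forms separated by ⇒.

T ⇒ wTD ⇒ wwTDD ⇒ wwpDD ⇒ wwppDD ⇒ wwpppD ⇒ wwppppD ⇒ wwpppppD ⇒ wwpppppp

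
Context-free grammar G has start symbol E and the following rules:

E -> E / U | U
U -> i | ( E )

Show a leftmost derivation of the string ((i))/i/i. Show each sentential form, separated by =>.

E => E/U => E/U/U => U/U/U => (E)/U/U => (U)/U/U => ((E))/U/U => ((U))/U/U => ((i))/U/U => ((i))/i/U => ((i))/i/i

E => E/U   [E -> E / U]
E/U => E/U/U   [E -> E / U]
E/U/U => U/U/U   [E -> U]
U/U/U => (E)/U/U   [U -> ( E )]
(E)/U/U => (U)/U/U   [E -> U]
(U)/U/U => ((E))/U/U   [U -> ( E )]
((E))/U/U => ((U))/U/U   [E -> U]
((U))/U/U => ((i))/U/U   [U -> i]
((i))/U/U => ((i))/i/U   [U -> i]
((i))/i/U => ((i))/i/i   [U -> i]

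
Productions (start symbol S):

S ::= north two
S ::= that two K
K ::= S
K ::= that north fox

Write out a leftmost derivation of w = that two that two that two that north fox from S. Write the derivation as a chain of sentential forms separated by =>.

S => that two K => that two S => that two that two K => that two that two S => that two that two that two K => that two that two that two that north fox

S => that two K   [S ::= that two K]
that two K => that two S   [K ::= S]
that two S => that two that two K   [S ::= that two K]
that two that two K => that two that two S   [K ::= S]
that two that two S => that two that two that two K   [S ::= that two K]
that two that two that two K => that two that two that two that north fox   [K ::= that north fox]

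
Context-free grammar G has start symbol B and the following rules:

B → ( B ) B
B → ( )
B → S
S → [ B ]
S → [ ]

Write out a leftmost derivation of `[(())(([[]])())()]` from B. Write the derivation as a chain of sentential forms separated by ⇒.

B ⇒ S   [B → S]
S ⇒ [B]   [S → [ B ]]
[B] ⇒ [(B)B]   [B → ( B ) B]
[(B)B] ⇒ [(())B]   [B → ( )]
[(())B] ⇒ [(())(B)B]   [B → ( B ) B]
[(())(B)B] ⇒ [(())((B)B)B]   [B → ( B ) B]
[(())((B)B)B] ⇒ [(())((S)B)B]   [B → S]
[(())((S)B)B] ⇒ [(())(([B])B)B]   [S → [ B ]]
[(())(([B])B)B] ⇒ [(())(([S])B)B]   [B → S]
[(())(([S])B)B] ⇒ [(())(([[]])B)B]   [S → [ ]]
[(())(([[]])B)B] ⇒ [(())(([[]])())B]   [B → ( )]
[(())(([[]])())B] ⇒ [(())(([[]])())()]   [B → ( )]

B ⇒ S ⇒ [B] ⇒ [(B)B] ⇒ [(())B] ⇒ [(())(B)B] ⇒ [(())((B)B)B] ⇒ [(())((S)B)B] ⇒ [(())(([B])B)B] ⇒ [(())(([S])B)B] ⇒ [(())(([[]])B)B] ⇒ [(())(([[]])())B] ⇒ [(())(([[]])())()]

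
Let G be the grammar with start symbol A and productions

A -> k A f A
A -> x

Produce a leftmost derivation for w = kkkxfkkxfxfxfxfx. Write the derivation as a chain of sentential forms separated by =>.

A => kAfA => kkAfAfA => kkkAfAfAfA => kkkxfAfAfA => kkkxfkAfAfAfA => kkkxfkkAfAfAfAfA => kkkxfkkxfAfAfAfA => kkkxfkkxfxfAfAfA => kkkxfkkxfxfxfAfA => kkkxfkkxfxfxfxfA => kkkxfkkxfxfxfxfx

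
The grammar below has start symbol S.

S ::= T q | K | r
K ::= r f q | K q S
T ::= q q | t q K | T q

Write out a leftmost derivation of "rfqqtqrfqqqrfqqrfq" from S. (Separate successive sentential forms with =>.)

S => K   [S ::= K]
K => KqS   [K ::= K q S]
KqS => KqSqS   [K ::= K q S]
KqSqS => rfqqSqS   [K ::= r f q]
rfqqSqS => rfqqTqqS   [S ::= T q]
rfqqTqqS => rfqqtqKqqS   [T ::= t q K]
rfqqtqKqqS => rfqqtqrfqqqS   [K ::= r f q]
rfqqtqrfqqqS => rfqqtqrfqqqK   [S ::= K]
rfqqtqrfqqqK => rfqqtqrfqqqKqS   [K ::= K q S]
rfqqtqrfqqqKqS => rfqqtqrfqqqrfqqS   [K ::= r f q]
rfqqtqrfqqqrfqqS => rfqqtqrfqqqrfqqK   [S ::= K]
rfqqtqrfqqqrfqqK => rfqqtqrfqqqrfqqrfq   [K ::= r f q]

S=>K=>KqS=>KqSqS=>rfqqSqS=>rfqqTqqS=>rfqqtqKqqS=>rfqqtqrfqqqS=>rfqqtqrfqqqK=>rfqqtqrfqqqKqS=>rfqqtqrfqqqrfqqS=>rfqqtqrfqqqrfqqK=>rfqqtqrfqqqrfqqrfq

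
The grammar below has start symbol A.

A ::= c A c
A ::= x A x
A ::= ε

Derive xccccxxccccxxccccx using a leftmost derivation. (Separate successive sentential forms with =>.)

A => xAx   [A ::= x A x]
xAx => xcAcx   [A ::= c A c]
xcAcx => xccAccx   [A ::= c A c]
xccAccx => xcccAcccx   [A ::= c A c]
xcccAcccx => xccccAccccx   [A ::= c A c]
xccccAccccx => xccccxAxccccx   [A ::= x A x]
xccccxAxccccx => xccccxxAxxccccx   [A ::= x A x]
xccccxxAxxccccx => xccccxxcAcxxccccx   [A ::= c A c]
xccccxxcAcxxccccx => xccccxxccAccxxccccx   [A ::= c A c]
xccccxxccAccxxccccx => xccccxxccccxxccccx   [A ::= ε]

A => xAx => xcAcx => xccAccx => xcccAcccx => xccccAccccx => xccccxAxccccx => xccccxxAxxccccx => xccccxxcAcxxccccx => xccccxxccAccxxccccx => xccccxxccccxxccccx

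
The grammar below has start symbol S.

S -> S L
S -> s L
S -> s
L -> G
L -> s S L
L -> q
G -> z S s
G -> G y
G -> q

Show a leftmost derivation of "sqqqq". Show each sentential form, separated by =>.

S => SL => SLL => SLLL => SLLLL => sLLLL => sqLLL => sqqLL => sqqqL => sqqqq

S => SL   [S -> S L]
SL => SLL   [S -> S L]
SLL => SLLL   [S -> S L]
SLLL => SLLLL   [S -> S L]
SLLLL => sLLLL   [S -> s]
sLLLL => sqLLL   [L -> q]
sqLLL => sqqLL   [L -> q]
sqqLL => sqqqL   [L -> q]
sqqqL => sqqqq   [L -> q]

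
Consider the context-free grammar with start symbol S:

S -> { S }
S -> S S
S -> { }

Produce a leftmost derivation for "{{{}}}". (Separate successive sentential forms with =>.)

S => {S} => {{S}} => {{{}}}

S => {S}   [S -> { S }]
{S} => {{S}}   [S -> { S }]
{{S}} => {{{}}}   [S -> { }]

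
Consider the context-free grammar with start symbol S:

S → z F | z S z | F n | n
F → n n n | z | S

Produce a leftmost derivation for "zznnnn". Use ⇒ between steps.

S ⇒ zF ⇒ zS ⇒ zFn ⇒ zSn ⇒ zzFn ⇒ zznnnn

S ⇒ zF   [S → z F]
zF ⇒ zS   [F → S]
zS ⇒ zFn   [S → F n]
zFn ⇒ zSn   [F → S]
zSn ⇒ zzFn   [S → z F]
zzFn ⇒ zznnnn   [F → n n n]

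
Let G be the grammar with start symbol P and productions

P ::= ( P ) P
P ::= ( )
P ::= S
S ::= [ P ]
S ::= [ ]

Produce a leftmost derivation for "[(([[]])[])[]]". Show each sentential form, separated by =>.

P => S   [P ::= S]
S => [P]   [S ::= [ P ]]
[P] => [(P)P]   [P ::= ( P ) P]
[(P)P] => [((P)P)P]   [P ::= ( P ) P]
[((P)P)P] => [((S)P)P]   [P ::= S]
[((S)P)P] => [(([P])P)P]   [S ::= [ P ]]
[(([P])P)P] => [(([S])P)P]   [P ::= S]
[(([S])P)P] => [(([[]])P)P]   [S ::= [ ]]
[(([[]])P)P] => [(([[]])S)P]   [P ::= S]
[(([[]])S)P] => [(([[]])[])P]   [S ::= [ ]]
[(([[]])[])P] => [(([[]])[])S]   [P ::= S]
[(([[]])[])S] => [(([[]])[])[]]   [S ::= [ ]]

P => S => [P] => [(P)P] => [((P)P)P] => [((S)P)P] => [(([P])P)P] => [(([S])P)P] => [(([[]])P)P] => [(([[]])S)P] => [(([[]])[])P] => [(([[]])[])S] => [(([[]])[])[]]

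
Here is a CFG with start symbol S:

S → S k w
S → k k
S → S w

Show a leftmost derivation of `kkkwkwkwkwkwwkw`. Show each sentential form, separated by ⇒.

S ⇒ Skw ⇒ Swkw ⇒ Skwwkw ⇒ Skwkwwkw ⇒ Skwkwkwwkw ⇒ Skwkwkwkwwkw ⇒ Skwkwkwkwkwwkw ⇒ kkkwkwkwkwkwwkw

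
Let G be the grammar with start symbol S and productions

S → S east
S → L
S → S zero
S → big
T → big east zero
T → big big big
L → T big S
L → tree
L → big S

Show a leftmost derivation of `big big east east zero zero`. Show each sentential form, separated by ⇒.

S ⇒ S zero ⇒ S zero zero ⇒ S east zero zero ⇒ L east zero zero ⇒ big S east zero zero ⇒ big S east east zero zero ⇒ big big east east zero zero

S ⇒ S zero   [S → S zero]
S zero ⇒ S zero zero   [S → S zero]
S zero zero ⇒ S east zero zero   [S → S east]
S east zero zero ⇒ L east zero zero   [S → L]
L east zero zero ⇒ big S east zero zero   [L → big S]
big S east zero zero ⇒ big S east east zero zero   [S → S east]
big S east east zero zero ⇒ big big east east zero zero   [S → big]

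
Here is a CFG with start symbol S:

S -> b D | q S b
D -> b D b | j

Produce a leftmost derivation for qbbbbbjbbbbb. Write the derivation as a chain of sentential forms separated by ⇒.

S ⇒ qSb ⇒ qbDb ⇒ qbbDbb ⇒ qbbbDbbb ⇒ qbbbbDbbbb ⇒ qbbbbbDbbbbb ⇒ qbbbbbjbbbbb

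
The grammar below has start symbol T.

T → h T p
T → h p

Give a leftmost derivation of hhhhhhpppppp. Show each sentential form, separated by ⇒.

T ⇒ hTp   [T → h T p]
hTp ⇒ hhTpp   [T → h T p]
hhTpp ⇒ hhhTppp   [T → h T p]
hhhTppp ⇒ hhhhTpppp   [T → h T p]
hhhhTpppp ⇒ hhhhhTppppp   [T → h T p]
hhhhhTppppp ⇒ hhhhhhpppppp   [T → h p]

T⇒hTp⇒hhTpp⇒hhhTppp⇒hhhhTpppp⇒hhhhhTppppp⇒hhhhhhpppppp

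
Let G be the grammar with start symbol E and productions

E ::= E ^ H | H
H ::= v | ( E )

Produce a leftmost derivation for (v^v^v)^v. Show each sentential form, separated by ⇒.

E ⇒ E^H ⇒ H^H ⇒ (E)^H ⇒ (E^H)^H ⇒ (E^H^H)^H ⇒ (H^H^H)^H ⇒ (v^H^H)^H ⇒ (v^v^H)^H ⇒ (v^v^v)^H ⇒ (v^v^v)^v

E ⇒ E^H   [E ::= E ^ H]
E^H ⇒ H^H   [E ::= H]
H^H ⇒ (E)^H   [H ::= ( E )]
(E)^H ⇒ (E^H)^H   [E ::= E ^ H]
(E^H)^H ⇒ (E^H^H)^H   [E ::= E ^ H]
(E^H^H)^H ⇒ (H^H^H)^H   [E ::= H]
(H^H^H)^H ⇒ (v^H^H)^H   [H ::= v]
(v^H^H)^H ⇒ (v^v^H)^H   [H ::= v]
(v^v^H)^H ⇒ (v^v^v)^H   [H ::= v]
(v^v^v)^H ⇒ (v^v^v)^v   [H ::= v]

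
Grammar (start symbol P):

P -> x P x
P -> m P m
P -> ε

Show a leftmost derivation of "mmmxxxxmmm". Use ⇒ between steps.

P ⇒ mPm ⇒ mmPmm ⇒ mmmPmmm ⇒ mmmxPxmmm ⇒ mmmxxPxxmmm ⇒ mmmxxxxmmm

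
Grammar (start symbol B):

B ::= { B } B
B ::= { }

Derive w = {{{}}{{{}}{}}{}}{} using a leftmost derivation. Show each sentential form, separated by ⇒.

B ⇒ {B}B   [B ::= { B } B]
{B}B ⇒ {{B}B}B   [B ::= { B } B]
{{B}B}B ⇒ {{{}}B}B   [B ::= { }]
{{{}}B}B ⇒ {{{}}{B}B}B   [B ::= { B } B]
{{{}}{B}B}B ⇒ {{{}}{{B}B}B}B   [B ::= { B } B]
{{{}}{{B}B}B}B ⇒ {{{}}{{{}}B}B}B   [B ::= { }]
{{{}}{{{}}B}B}B ⇒ {{{}}{{{}}{}}B}B   [B ::= { }]
{{{}}{{{}}{}}B}B ⇒ {{{}}{{{}}{}}{}}B   [B ::= { }]
{{{}}{{{}}{}}{}}B ⇒ {{{}}{{{}}{}}{}}{}   [B ::= { }]

B⇒{B}B⇒{{B}B}B⇒{{{}}B}B⇒{{{}}{B}B}B⇒{{{}}{{B}B}B}B⇒{{{}}{{{}}B}B}B⇒{{{}}{{{}}{}}B}B⇒{{{}}{{{}}{}}{}}B⇒{{{}}{{{}}{}}{}}{}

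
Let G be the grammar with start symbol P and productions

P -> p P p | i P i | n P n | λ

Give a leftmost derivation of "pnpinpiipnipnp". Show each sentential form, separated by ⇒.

P ⇒ pPp   [P -> p P p]
pPp ⇒ pnPnp   [P -> n P n]
pnPnp ⇒ pnpPpnp   [P -> p P p]
pnpPpnp ⇒ pnpiPipnp   [P -> i P i]
pnpiPipnp ⇒ pnpinPnipnp   [P -> n P n]
pnpinPnipnp ⇒ pnpinpPpnipnp   [P -> p P p]
pnpinpPpnipnp ⇒ pnpinpiPipnipnp   [P -> i P i]
pnpinpiPipnipnp ⇒ pnpinpiipnipnp   [P -> λ]

P ⇒ pPp ⇒ pnPnp ⇒ pnpPpnp ⇒ pnpiPipnp ⇒ pnpinPnipnp ⇒ pnpinpPpnipnp ⇒ pnpinpiPipnipnp ⇒ pnpinpiipnipnp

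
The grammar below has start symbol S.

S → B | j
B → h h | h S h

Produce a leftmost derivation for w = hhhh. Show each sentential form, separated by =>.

S => B   [S → B]
B => hSh   [B → h S h]
hSh => hBh   [S → B]
hBh => hhhh   [B → h h]

S => B => hSh => hBh => hhhh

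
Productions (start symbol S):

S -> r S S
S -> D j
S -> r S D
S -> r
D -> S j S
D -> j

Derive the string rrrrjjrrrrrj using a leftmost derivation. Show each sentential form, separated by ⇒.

S ⇒ rSD ⇒ rrSSD ⇒ rrrSSSD ⇒ rrrrSSSSD ⇒ rrrrDjSSSD ⇒ rrrrjjSSSD ⇒ rrrrjjrSSSSD ⇒ rrrrjjrrSSSD ⇒ rrrrjjrrrSSD ⇒ rrrrjjrrrrSD ⇒ rrrrjjrrrrrD ⇒ rrrrjjrrrrrj

S ⇒ rSD   [S -> r S D]
rSD ⇒ rrSSD   [S -> r S S]
rrSSD ⇒ rrrSSSD   [S -> r S S]
rrrSSSD ⇒ rrrrSSSSD   [S -> r S S]
rrrrSSSSD ⇒ rrrrDjSSSD   [S -> D j]
rrrrDjSSSD ⇒ rrrrjjSSSD   [D -> j]
rrrrjjSSSD ⇒ rrrrjjrSSSSD   [S -> r S S]
rrrrjjrSSSSD ⇒ rrrrjjrrSSSD   [S -> r]
rrrrjjrrSSSD ⇒ rrrrjjrrrSSD   [S -> r]
rrrrjjrrrSSD ⇒ rrrrjjrrrrSD   [S -> r]
rrrrjjrrrrSD ⇒ rrrrjjrrrrrD   [S -> r]
rrrrjjrrrrrD ⇒ rrrrjjrrrrrj   [D -> j]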